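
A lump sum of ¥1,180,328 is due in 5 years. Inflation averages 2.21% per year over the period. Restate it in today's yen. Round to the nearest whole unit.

¥1,058,122

Price-level factor over 5 years: (1 + 2.21%)^5 ≈ 1.1154932366.
Purchasing power today: ¥1,180,328 divided by that factor.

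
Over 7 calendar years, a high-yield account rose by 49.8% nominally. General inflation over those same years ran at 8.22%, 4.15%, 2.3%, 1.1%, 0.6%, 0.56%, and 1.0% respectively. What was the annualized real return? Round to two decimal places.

3.33%

Cumulative inflation factor: 1.0822 × 1.0415 × 1.023 × 1.011 × 1.006 × 1.0056 × 1.010 ≈ 1.19107.
Nominal growth factor: 1.49800. Real growth factor = 1.49800 / 1.19107 ≈ 1.25769.
Annualized: 1.25769^(1/7) − 1 ≈ 0.03330.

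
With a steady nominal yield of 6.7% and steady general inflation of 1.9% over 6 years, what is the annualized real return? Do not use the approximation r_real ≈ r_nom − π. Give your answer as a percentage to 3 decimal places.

With constant rates the annual real return is the same each year: (1+6.7%)/(1+1.9%) − 1 = 0.04711.

4.711%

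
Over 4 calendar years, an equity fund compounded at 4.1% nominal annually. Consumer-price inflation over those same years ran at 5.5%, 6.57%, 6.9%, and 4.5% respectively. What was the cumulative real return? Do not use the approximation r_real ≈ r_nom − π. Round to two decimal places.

Cumulative inflation factor: 1.055 × 1.0657 × 1.069 × 1.045 ≈ 1.25598.
Nominal growth factor: 1.17436. Real growth factor = 1.17436 / 1.25598 ≈ 0.93502.
Total real return ≈ -6.4979%.

-6.50%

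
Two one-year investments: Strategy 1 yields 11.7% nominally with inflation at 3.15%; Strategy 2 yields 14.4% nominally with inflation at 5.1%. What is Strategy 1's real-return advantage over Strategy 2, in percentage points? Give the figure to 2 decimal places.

-0.56

Strategy 1 real return: 1.117/1.0315 − 1 = 8.289%.
Strategy 2 real return: 1.144/1.051 − 1 = 8.849%.
Difference: 8.289 − 8.849 = -0.560 pp.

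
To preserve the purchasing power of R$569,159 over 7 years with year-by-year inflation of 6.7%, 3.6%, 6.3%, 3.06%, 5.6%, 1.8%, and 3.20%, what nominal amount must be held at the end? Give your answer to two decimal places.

Cumulative price-level factor: 1.067 × 1.036 × 1.063 × 1.0306 × 1.056 × 1.018 × 1.0320 ≈ 1.3435040222.
Multiplying R$569,159 by the price-level factor gives the future nominal sum.

R$764,667.41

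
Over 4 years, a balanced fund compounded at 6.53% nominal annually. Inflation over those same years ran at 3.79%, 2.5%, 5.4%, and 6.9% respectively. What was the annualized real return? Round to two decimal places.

Cumulative inflation factor: 1.0379 × 1.025 × 1.054 × 1.069 ≈ 1.19866.
Nominal growth factor: 1.28792. Real growth factor = 1.28792 / 1.19866 ≈ 1.07446.
Annualized: 1.07446^(1/4) − 1 ≈ 0.01812.

1.81%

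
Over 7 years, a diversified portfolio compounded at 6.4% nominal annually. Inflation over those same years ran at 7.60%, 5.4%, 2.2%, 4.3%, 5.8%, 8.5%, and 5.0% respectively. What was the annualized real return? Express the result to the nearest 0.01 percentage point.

Cumulative inflation factor: 1.0760 × 1.054 × 1.022 × 1.043 × 1.058 × 1.085 × 1.050 ≈ 1.45711.
Nominal growth factor: 1.54380. Real growth factor = 1.54380 / 1.45711 ≈ 1.05949.
Annualized: 1.05949^(1/7) − 1 ≈ 0.00829.

0.83%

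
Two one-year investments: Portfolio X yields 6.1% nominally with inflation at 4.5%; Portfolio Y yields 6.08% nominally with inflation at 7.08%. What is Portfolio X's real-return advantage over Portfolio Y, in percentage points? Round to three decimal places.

Portfolio X real return: 1.061/1.045 − 1 = 1.5311%.
Portfolio Y real return: 1.0608/1.0708 − 1 = -0.9339%.
Difference: 1.5311 − (-0.9339) = 2.4650 pp.

2.465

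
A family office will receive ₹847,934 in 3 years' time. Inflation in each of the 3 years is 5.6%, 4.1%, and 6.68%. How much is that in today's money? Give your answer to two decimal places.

Price-level factor over 3 years: 1.056 × 1.041 × 1.0668 = 1.1727289728.
Purchasing power today: ₹847,934 divided by that factor.

₹723,043.45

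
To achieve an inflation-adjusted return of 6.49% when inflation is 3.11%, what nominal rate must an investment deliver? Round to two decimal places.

By the Fisher equation, 1 + r_nom = (1 + 6.49%)(1 + 3.11%) = 1.0649 × 1.0311 = 1.09801839.
So r_nom = 9.801839%.

9.80%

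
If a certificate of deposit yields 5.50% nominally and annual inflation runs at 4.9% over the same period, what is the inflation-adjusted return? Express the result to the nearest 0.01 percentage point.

Real return via the Fisher equation: (1 + 5.50%)/(1 + 4.9%) − 1 = 1.0550/1.049 − 1 ≈ 0.00572.

0.57%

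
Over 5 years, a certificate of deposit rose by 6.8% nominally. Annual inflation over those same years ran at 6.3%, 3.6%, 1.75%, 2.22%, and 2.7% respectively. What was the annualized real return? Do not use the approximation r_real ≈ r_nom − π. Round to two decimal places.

Cumulative inflation factor: 1.063 × 1.036 × 1.0175 × 1.0222 × 1.027 ≈ 1.17634.
Nominal growth factor: 1.06800. Real growth factor = 1.06800 / 1.17634 ≈ 0.90790.
Annualized: 0.90790^(1/5) − 1 ≈ -0.01914.

-1.91%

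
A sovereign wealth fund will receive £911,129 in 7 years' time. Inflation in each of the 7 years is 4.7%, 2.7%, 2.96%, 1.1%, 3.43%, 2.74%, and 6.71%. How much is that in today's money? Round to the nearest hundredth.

Price-level factor over 7 years: 1.047 × 1.027 × 1.0296 × 1.011 × 1.0343 × 1.0274 × 1.0671 ≈ 1.2691940304.
Purchasing power today: £911,129 divided by that factor.

£717,879.99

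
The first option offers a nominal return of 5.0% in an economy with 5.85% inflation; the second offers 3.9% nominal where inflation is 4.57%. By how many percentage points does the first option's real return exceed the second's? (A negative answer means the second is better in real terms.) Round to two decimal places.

-0.16

The first option real return: 1.050/1.0585 − 1 = -0.803%.
The second real return: 1.039/1.0457 − 1 = -0.641%.
Difference: -0.803 − (-0.641) = -0.162 pp.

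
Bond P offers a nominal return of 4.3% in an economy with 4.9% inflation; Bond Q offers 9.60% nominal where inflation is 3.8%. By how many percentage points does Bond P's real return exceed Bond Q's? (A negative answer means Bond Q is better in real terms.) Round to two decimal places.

-6.16

Bond P real return: 1.043/1.049 − 1 = -0.572%.
Bond Q real return: 1.0960/1.038 − 1 = 5.588%.
Difference: -0.572 − 5.588 = -6.160 pp.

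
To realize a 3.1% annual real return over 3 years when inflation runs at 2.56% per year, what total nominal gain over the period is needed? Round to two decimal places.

18.23%

Required annual nominal rate: (1+3.1%)(1+2.56%) − 1 = 5.73936%.
Cumulative over 3 years: (1 + 0.0573936)^3 − 1 ≈ 0.18225.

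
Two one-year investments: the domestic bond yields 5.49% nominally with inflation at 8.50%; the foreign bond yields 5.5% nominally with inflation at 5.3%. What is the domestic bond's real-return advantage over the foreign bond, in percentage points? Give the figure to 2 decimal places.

-2.96

The domestic bond real return: 1.0549/1.0850 − 1 = -2.774%.
The foreign bond real return: 1.055/1.053 − 1 = 0.190%.
Difference: -2.774 − 0.190 = -2.964 pp.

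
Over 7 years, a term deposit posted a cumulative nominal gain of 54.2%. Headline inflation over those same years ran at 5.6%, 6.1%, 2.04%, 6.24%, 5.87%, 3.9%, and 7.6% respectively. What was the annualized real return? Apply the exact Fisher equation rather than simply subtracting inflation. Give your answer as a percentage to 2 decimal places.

Cumulative inflation factor: 1.056 × 1.061 × 1.0204 × 1.0624 × 1.0587 × 1.039 × 1.076 ≈ 1.43760.
Nominal growth factor: 1.54200. Real growth factor = 1.54200 / 1.43760 ≈ 1.07262.
Annualized: 1.07262^(1/7) − 1 ≈ 0.01007.

1.01%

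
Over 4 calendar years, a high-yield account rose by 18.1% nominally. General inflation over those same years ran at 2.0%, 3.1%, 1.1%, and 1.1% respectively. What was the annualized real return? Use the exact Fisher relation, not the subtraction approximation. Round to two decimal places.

Cumulative inflation factor: 1.020 × 1.031 × 1.011 × 1.011 ≈ 1.07488.
Nominal growth factor: 1.18100. Real growth factor = 1.18100 / 1.07488 ≈ 1.09872.
Annualized: 1.09872^(1/4) − 1 ≈ 0.02382.

2.38%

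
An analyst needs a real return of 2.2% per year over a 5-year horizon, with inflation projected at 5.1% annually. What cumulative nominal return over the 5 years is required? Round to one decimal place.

Required annual nominal rate: (1+2.2%)(1+5.1%) − 1 = 7.4122%.
Cumulative over 5 years: (1 + 0.074122)^5 − 1 ≈ 0.42978.

43.0%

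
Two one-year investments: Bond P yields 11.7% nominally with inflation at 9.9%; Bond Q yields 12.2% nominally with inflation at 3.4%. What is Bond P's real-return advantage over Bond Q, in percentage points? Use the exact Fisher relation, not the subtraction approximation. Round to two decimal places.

Bond P real return: 1.117/1.099 − 1 = 1.638%.
Bond Q real return: 1.122/1.034 − 1 = 8.511%.
Difference: 1.638 − 8.511 = -6.873 pp.

-6.87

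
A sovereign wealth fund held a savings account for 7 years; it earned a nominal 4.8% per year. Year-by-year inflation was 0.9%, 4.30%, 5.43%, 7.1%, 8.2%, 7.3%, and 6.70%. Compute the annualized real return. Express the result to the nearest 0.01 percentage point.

-0.83%

Cumulative inflation factor: 1.009 × 1.0430 × 1.0543 × 1.071 × 1.082 × 1.073 × 1.0670 ≈ 1.47204.
Nominal growth factor: 1.38845. Real growth factor = 1.38845 / 1.47204 ≈ 0.94321.
Annualized: 0.94321^(1/7) − 1 ≈ -0.00832.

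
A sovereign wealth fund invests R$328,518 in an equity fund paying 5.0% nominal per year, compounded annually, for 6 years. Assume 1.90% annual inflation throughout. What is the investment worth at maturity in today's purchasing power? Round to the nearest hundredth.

Nominal value at maturity: R$328,518 × (1 + 5.0%)^6 ≈ R$440,245.54.
Price-level factor over 6 years: (1 + 1.90%)^6 ≈ 1.1195541497.
Dividing the nominal maturity value by the price-level factor gives the value in today's money.

R$393,232.91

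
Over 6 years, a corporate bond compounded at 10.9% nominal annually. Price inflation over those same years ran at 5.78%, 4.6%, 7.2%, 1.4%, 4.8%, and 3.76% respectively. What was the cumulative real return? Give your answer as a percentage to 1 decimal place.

Cumulative inflation factor: 1.0578 × 1.046 × 1.072 × 1.014 × 1.048 × 1.0376 ≈ 1.30785.
Nominal growth factor: 1.86033. Real growth factor = 1.86033 / 1.30785 ≈ 1.42243.
Total real return ≈ 42.2427%.

42.2%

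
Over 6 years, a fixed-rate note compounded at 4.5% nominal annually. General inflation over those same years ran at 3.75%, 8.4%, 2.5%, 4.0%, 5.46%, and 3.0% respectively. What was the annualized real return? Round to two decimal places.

0.00%

Cumulative inflation factor: 1.0375 × 1.084 × 1.025 × 1.040 × 1.0546 × 1.030 ≈ 1.30227.
Nominal growth factor: 1.30226. Real growth factor = 1.30226 / 1.30227 ≈ 1.00000.
Annualized: 1.00000^(1/6) − 1 ≈ 0.00000.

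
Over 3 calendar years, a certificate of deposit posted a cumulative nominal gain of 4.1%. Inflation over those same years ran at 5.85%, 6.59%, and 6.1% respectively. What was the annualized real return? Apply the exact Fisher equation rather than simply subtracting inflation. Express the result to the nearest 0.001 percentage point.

-4.550%

Cumulative inflation factor: 1.0585 × 1.0659 × 1.061 ≈ 1.19708.
Nominal growth factor: 1.04100. Real growth factor = 1.04100 / 1.19708 ≈ 0.86962.
Annualized: 0.86962^(1/3) − 1 ≈ -0.04550.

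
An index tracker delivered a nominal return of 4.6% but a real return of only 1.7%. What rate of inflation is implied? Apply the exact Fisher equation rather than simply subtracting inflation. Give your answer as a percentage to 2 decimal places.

2.85%

From (1+r_nom) = (1+r_real)(1+π), we get 1+π = (1 + 4.6%)/(1 + 1.7%) = 1.046/1.017 ≈ 1.02852.
So π ≈ 2.8515%.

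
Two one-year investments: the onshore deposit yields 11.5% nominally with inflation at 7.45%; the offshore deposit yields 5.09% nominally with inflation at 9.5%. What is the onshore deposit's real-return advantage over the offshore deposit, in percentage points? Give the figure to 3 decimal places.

7.797

The onshore deposit real return: 1.115/1.0745 − 1 = 3.7692%.
The offshore deposit real return: 1.0509/1.095 − 1 = -4.0274%.
Difference: 3.7692 − (-4.0274) = 7.7966 pp.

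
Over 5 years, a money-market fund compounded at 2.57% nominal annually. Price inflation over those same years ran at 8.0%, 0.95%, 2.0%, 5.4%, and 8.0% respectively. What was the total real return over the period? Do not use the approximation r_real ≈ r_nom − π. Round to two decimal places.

Cumulative inflation factor: 1.080 × 1.0095 × 1.020 × 1.054 × 1.080 ≈ 1.26589.
Nominal growth factor: 1.13528. Real growth factor = 1.13528 / 1.26589 ≈ 0.89682.
Total real return ≈ -10.3176%.

-10.32%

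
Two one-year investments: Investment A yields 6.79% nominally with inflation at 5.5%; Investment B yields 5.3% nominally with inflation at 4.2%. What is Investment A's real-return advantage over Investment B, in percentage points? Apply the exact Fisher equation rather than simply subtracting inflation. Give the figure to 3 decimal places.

0.167

Investment A real return: 1.0679/1.055 − 1 = 1.2227%.
Investment B real return: 1.053/1.042 − 1 = 1.0557%.
Difference: 1.2227 − 1.0557 = 0.1670 pp.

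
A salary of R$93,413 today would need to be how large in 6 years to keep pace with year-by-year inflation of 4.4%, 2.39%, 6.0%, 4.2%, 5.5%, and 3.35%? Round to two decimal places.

R$120,254.65

Cumulative price-level factor: 1.044 × 1.0239 × 1.060 × 1.042 × 1.055 × 1.0335 ≈ 1.2873438615.
The nominal amount required is R$93,413 scaled up by that factor.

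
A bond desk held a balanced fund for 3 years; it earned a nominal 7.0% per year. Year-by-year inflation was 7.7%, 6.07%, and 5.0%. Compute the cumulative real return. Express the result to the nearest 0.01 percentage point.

Cumulative inflation factor: 1.077 × 1.0607 × 1.050 ≈ 1.19949.
Nominal growth factor: 1.22504. Real growth factor = 1.22504 / 1.19949 ≈ 1.02130.
Total real return ≈ 2.1301%.

2.13%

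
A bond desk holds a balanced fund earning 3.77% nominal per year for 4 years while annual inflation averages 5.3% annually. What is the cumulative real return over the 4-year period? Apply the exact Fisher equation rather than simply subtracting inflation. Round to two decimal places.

-5.69%

The annual real rate is (1+3.77%)/(1+5.3%) − 1 = -1.4530%.
Compounded over 4 years: (1 + -0.014530)^4 − 1 ≈ -0.05687.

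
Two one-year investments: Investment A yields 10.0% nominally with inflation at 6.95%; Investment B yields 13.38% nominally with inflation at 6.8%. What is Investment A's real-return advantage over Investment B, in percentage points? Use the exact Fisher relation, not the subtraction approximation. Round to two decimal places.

-3.31

Investment A real return: 1.100/1.0695 − 1 = 2.852%.
Investment B real return: 1.1338/1.068 − 1 = 6.161%.
Difference: 2.852 − 6.161 = -3.309 pp.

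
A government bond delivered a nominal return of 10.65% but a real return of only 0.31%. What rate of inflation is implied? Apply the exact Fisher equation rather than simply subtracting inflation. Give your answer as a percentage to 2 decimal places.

From (1+r_nom) = (1+r_real)(1+π), we get 1+π = (1 + 10.65%)/(1 + 0.31%) = 1.1065/1.0031 ≈ 1.10308.
So π ≈ 10.3080%.

10.31%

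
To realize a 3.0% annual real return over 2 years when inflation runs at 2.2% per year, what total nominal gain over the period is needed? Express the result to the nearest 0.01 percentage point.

Required annual nominal rate: (1+3.0%)(1+2.2%) − 1 = 5.266%.
Cumulative over 2 years: (1 + 0.05266)^2 − 1 ≈ 0.10809.

10.81%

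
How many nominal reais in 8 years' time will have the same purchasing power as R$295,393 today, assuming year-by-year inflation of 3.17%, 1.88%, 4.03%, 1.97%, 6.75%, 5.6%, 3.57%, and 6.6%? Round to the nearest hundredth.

Cumulative price-level factor: 1.0317 × 1.0188 × 1.0403 × 1.0197 × 1.0675 × 1.056 × 1.0357 × 1.066 ≈ 1.3877024897.
Multiplying R$295,393 by the price-level factor gives the future nominal sum.

R$409,917.60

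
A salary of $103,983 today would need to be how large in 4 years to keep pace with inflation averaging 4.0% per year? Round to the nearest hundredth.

$121,645.40

Cumulative price-level factor: (1+4.0%)^4 = 1.16985856.
The nominal amount required is $103,983 scaled up by that factor.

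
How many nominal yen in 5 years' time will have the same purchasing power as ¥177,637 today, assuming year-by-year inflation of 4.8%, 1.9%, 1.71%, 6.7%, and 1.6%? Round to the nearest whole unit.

Cumulative price-level factor: 1.048 × 1.019 × 1.0171 × 1.067 × 1.016 ≈ 1.1774900565.
Multiplying ¥177,637 by the price-level factor gives the future nominal sum.

¥209,166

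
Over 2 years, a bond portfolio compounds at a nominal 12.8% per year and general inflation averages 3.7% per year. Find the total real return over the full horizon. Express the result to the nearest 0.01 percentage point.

18.32%

The annual real rate is (1+12.8%)/(1+3.7%) − 1 = 8.7753%.
Compounded over 2 years: (1 + 0.087753)^2 − 1 ≈ 0.18321.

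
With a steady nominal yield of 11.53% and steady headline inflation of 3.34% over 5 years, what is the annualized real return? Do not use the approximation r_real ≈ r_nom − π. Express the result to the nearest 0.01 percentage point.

7.93%

With constant rates the annual real return is the same each year: (1+11.53%)/(1+3.34%) − 1 = 0.07925.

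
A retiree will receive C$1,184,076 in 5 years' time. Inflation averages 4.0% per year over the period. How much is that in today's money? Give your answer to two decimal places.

Price-level factor over 5 years: (1 + 4.0%)^5 = 1.2166529024.
Purchasing power today: C$1,184,076 divided by that factor.

C$973,224.16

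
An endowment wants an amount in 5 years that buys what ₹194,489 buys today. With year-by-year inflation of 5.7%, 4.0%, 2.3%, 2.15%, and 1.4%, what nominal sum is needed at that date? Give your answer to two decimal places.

Cumulative price-level factor: 1.057 × 1.040 × 1.023 × 1.0215 × 1.014 ≈ 1.1648239357.
The nominal amount required is ₹194,489 scaled up by that factor.

₹226,545.44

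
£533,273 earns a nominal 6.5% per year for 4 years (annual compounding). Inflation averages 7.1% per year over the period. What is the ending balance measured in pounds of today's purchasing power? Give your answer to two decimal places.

Nominal value at maturity: £533,273 × (1 + 6.5%)^4 ≈ £686,037.77.
Price-level factor over 4 years: (1 + 7.1%)^4 ≈ 1.3157030557.
The maturity value deflated by that factor is the answer in today's purchasing power.

£521,422.95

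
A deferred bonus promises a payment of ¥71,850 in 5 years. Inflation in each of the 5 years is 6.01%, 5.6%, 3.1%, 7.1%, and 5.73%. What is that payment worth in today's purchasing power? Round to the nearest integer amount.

Price-level factor over 5 years: 1.0601 × 1.056 × 1.031 × 1.071 × 1.0573 ≈ 1.3069444265.
Purchasing power today: ¥71,850 divided by that factor.

¥54,976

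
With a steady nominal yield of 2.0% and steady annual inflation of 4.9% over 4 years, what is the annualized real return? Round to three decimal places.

With constant rates the annual real return is the same each year: (1+2.0%)/(1+4.9%) − 1 = -0.02765.

-2.765%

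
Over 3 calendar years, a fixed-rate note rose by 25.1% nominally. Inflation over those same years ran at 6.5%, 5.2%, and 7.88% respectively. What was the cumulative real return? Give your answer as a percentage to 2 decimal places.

Cumulative inflation factor: 1.065 × 1.052 × 1.0788 ≈ 1.20867.
Nominal growth factor: 1.25100. Real growth factor = 1.25100 / 1.20867 ≈ 1.03503.
Total real return ≈ 3.5025%.

3.50%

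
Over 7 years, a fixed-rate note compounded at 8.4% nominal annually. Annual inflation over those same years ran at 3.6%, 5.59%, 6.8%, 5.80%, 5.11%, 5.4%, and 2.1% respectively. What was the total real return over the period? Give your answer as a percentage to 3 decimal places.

25.793%

Cumulative inflation factor: 1.036 × 1.0559 × 1.068 × 1.0580 × 1.0511 × 1.054 × 1.021 ≈ 1.39814.
Nominal growth factor: 1.75875. Real growth factor = 1.75875 / 1.39814 ≈ 1.25793.
Total real return ≈ 25.7926%.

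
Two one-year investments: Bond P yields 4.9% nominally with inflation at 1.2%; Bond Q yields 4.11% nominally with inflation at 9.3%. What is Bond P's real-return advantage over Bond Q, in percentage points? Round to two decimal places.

8.40

Bond P real return: 1.049/1.012 − 1 = 3.656%.
Bond Q real return: 1.0411/1.093 − 1 = -4.748%.
Difference: 3.656 − (-4.748) = 8.404 pp.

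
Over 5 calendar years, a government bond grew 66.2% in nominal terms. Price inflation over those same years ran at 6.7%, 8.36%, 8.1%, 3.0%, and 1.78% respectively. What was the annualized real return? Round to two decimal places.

Cumulative inflation factor: 1.067 × 1.0836 × 1.081 × 1.030 × 1.0178 ≈ 1.31026.
Nominal growth factor: 1.66200. Real growth factor = 1.66200 / 1.31026 ≈ 1.26845.
Annualized: 1.26845^(1/5) − 1 ≈ 0.04871.

4.87%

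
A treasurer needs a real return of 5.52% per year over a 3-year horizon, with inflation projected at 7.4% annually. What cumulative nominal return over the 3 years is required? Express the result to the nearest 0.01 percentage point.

45.55%

Required annual nominal rate: (1+5.52%)(1+7.4%) − 1 = 13.32848%.
Cumulative over 3 years: (1 + 0.1332848)^3 − 1 ≈ 0.45552.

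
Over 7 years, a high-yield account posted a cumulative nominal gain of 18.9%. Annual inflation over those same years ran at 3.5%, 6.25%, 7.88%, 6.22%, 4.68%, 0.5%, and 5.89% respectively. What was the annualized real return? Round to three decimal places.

Cumulative inflation factor: 1.035 × 1.0625 × 1.0788 × 1.0622 × 1.0468 × 1.005 × 1.0589 ≈ 1.40379.
Nominal growth factor: 1.18900. Real growth factor = 1.18900 / 1.40379 ≈ 0.84699.
Annualized: 0.84699^(1/7) − 1 ≈ -0.02344.

-2.344%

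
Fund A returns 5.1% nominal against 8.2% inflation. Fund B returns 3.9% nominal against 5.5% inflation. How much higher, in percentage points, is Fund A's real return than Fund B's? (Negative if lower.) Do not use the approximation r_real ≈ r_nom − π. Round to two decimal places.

-1.35

Fund A real return: 1.051/1.082 − 1 = -2.865%.
Fund B real return: 1.039/1.055 − 1 = -1.517%.
Difference: -2.865 − (-1.517) = -1.348 pp.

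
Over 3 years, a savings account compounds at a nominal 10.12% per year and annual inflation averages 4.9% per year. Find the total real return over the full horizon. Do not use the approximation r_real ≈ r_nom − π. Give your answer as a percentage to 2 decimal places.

The annual real rate is (1+10.12%)/(1+4.9%) − 1 = 4.9762%.
Compounded over 3 years: (1 + 0.049762)^3 − 1 ≈ 0.15684.

15.68%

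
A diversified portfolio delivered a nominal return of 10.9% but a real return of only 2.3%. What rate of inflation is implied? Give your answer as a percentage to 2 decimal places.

From (1+r_nom) = (1+r_real)(1+π), we get 1+π = (1 + 10.9%)/(1 + 2.3%) = 1.109/1.023 ≈ 1.08407.
So π ≈ 8.4066%.

8.41%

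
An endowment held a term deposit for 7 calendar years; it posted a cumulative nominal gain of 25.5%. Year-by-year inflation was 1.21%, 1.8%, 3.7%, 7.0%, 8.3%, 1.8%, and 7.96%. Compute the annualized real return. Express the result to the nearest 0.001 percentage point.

-1.149%

Cumulative inflation factor: 1.0121 × 1.018 × 1.037 × 1.070 × 1.083 × 1.018 × 1.0796 ≈ 1.36073.
Nominal growth factor: 1.25500. Real growth factor = 1.25500 / 1.36073 ≈ 0.92230.
Annualized: 0.92230^(1/7) − 1 ≈ -0.01149.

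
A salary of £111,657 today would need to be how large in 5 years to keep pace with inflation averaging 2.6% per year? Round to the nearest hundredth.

Cumulative price-level factor: (1+2.6%)^5 ≈ 1.1369380568.
Multiplying £111,657 by the price-level factor gives the future nominal sum.

£126,947.09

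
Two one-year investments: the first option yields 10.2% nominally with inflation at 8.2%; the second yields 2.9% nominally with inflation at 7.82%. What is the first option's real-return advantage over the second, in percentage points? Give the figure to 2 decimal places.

The first option real return: 1.102/1.082 − 1 = 1.848%.
The second real return: 1.029/1.0782 − 1 = -4.563%.
Difference: 1.848 − (-4.563) = 6.411 pp.

6.41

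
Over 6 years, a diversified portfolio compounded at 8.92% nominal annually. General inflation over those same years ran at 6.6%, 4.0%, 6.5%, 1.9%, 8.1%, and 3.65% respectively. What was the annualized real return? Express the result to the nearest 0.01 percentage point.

Cumulative inflation factor: 1.066 × 1.040 × 1.065 × 1.019 × 1.081 × 1.0365 ≈ 1.34806.
Nominal growth factor: 1.66973. Real growth factor = 1.66973 / 1.34806 ≈ 1.23862.
Annualized: 1.23862^(1/6) − 1 ≈ 0.03631.

3.63%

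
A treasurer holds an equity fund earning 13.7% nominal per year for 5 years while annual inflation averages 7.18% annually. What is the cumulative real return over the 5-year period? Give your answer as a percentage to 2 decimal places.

34.35%

The annual real rate is (1+13.7%)/(1+7.18%) − 1 = 6.0832%.
Compounded over 5 years: (1 + 0.060832)^5 − 1 ≈ 0.34349.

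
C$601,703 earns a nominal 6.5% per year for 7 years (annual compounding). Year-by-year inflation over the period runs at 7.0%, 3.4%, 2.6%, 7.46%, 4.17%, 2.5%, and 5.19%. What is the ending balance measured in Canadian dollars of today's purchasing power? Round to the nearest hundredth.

Nominal value at maturity: C$601,703 × (1 + 6.5%)^7 ≈ C$935,038.37.
Price-level factor over 7 years: 1.070 × 1.034 × 1.026 × 1.0746 × 1.0417 × 1.025 × 1.0519 ≈ 1.3700597198.
Dividing the nominal maturity value by the price-level factor gives the value in today's money.

C$682,480.01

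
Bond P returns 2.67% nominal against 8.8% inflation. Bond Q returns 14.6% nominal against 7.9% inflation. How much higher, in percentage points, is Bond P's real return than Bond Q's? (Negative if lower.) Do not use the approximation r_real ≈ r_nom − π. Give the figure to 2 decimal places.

-11.84

Bond P real return: 1.0267/1.088 − 1 = -5.634%.
Bond Q real return: 1.146/1.079 − 1 = 6.209%.
Difference: -5.634 − 6.209 = -11.843 pp.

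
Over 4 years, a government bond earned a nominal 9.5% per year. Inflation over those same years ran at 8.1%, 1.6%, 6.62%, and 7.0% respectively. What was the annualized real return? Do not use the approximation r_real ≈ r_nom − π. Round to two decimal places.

Cumulative inflation factor: 1.081 × 1.016 × 1.0662 × 1.070 ≈ 1.25297.
Nominal growth factor: 1.43766. Real growth factor = 1.43766 / 1.25297 ≈ 1.14740.
Annualized: 1.14740^(1/4) − 1 ≈ 0.03497.

3.50%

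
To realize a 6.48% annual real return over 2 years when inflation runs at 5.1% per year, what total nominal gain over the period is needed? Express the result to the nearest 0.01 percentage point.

Required annual nominal rate: (1+6.48%)(1+5.1%) − 1 = 11.91048%.
Cumulative over 2 years: (1 + 0.1191048)^2 − 1 ≈ 0.25240.

25.24%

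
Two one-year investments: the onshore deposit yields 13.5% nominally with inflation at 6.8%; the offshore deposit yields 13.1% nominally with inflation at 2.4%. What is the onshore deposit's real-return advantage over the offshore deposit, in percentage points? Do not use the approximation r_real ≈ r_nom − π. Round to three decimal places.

The onshore deposit real return: 1.135/1.068 − 1 = 6.2734%.
The offshore deposit real return: 1.131/1.024 − 1 = 10.4492%.
Difference: 6.2734 − 10.4492 = -4.1758 pp.

-4.176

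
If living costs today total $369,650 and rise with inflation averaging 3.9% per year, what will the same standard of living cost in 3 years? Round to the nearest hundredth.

$414,607.69

Cumulative price-level factor: (1+3.9%)^3 = 1.121622319.
The nominal amount required is $369,650 scaled up by that factor.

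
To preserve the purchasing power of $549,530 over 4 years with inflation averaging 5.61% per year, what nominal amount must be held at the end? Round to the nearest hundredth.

Cumulative price-level factor: (1+5.61%)^4 ≈ 1.2439993989.
Multiplying $549,530 by the price-level factor gives the future nominal sum.

$683,614.99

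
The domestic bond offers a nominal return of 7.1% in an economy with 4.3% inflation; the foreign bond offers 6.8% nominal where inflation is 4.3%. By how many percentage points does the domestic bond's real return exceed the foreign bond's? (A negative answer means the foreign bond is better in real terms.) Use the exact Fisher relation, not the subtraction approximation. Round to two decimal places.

0.29

The domestic bond real return: 1.071/1.043 − 1 = 2.685%.
The foreign bond real return: 1.068/1.043 − 1 = 2.397%.
Difference: 2.685 − 2.397 = 0.288 pp.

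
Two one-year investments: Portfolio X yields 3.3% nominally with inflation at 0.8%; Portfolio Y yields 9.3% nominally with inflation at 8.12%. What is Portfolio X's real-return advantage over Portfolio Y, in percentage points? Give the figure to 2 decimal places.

Portfolio X real return: 1.033/1.008 − 1 = 2.480%.
Portfolio Y real return: 1.093/1.0812 − 1 = 1.091%.
Difference: 2.480 − 1.091 = 1.389 pp.

1.39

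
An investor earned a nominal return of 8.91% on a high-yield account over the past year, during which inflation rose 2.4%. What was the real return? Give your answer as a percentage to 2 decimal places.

6.36%

Real return via the Fisher equation: (1 + 8.91%)/(1 + 2.4%) − 1 = 1.0891/1.024 − 1 ≈ 0.06357.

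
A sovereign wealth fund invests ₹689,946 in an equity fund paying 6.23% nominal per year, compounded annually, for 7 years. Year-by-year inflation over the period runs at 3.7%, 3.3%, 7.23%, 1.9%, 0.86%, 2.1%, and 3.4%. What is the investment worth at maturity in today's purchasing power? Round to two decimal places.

₹845,104.78

Nominal value at maturity: ₹689,946 × (1 + 6.23%)^7 ≈ ₹1,053,283.72.
Price-level factor over 7 years: 1.037 × 1.033 × 1.0723 × 1.019 × 1.0086 × 1.021 × 1.034 ≈ 1.2463350613.
Dividing the nominal maturity value by the price-level factor gives the value in today's money.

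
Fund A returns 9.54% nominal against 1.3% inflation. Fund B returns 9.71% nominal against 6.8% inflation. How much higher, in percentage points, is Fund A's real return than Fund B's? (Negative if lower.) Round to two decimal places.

Fund A real return: 1.0954/1.013 − 1 = 8.134%.
Fund B real return: 1.0971/1.068 − 1 = 2.725%.
Difference: 8.134 − 2.725 = 5.409 pp.

5.41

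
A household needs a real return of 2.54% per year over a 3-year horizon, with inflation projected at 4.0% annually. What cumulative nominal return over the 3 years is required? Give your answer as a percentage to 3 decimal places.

21.277%

Required annual nominal rate: (1+2.54%)(1+4.0%) − 1 = 6.6416%.
Cumulative over 3 years: (1 + 0.066416)^3 − 1 ≈ 0.21277.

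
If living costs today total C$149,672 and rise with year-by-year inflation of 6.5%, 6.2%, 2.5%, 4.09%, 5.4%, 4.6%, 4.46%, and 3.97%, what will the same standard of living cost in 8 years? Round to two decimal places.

C$216,260.86

Cumulative price-level factor: 1.065 × 1.062 × 1.025 × 1.0409 × 1.054 × 1.046 × 1.0446 × 1.0397 ≈ 1.4448985636.
Multiplying C$149,672 by the price-level factor gives the future nominal sum.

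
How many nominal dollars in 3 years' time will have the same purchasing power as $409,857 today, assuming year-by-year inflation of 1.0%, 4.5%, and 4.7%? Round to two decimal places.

$452,915.00

Cumulative price-level factor: 1.010 × 1.045 × 1.047 = 1.10505615.
The nominal amount required is $409,857 scaled up by that factor.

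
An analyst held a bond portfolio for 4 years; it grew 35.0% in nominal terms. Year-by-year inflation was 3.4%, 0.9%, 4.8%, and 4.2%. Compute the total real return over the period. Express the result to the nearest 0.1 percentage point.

18.5%

Cumulative inflation factor: 1.034 × 1.009 × 1.048 × 1.042 ≈ 1.13931.
Nominal growth factor: 1.35000. Real growth factor = 1.35000 / 1.13931 ≈ 1.18493.
Total real return ≈ 18.4931%.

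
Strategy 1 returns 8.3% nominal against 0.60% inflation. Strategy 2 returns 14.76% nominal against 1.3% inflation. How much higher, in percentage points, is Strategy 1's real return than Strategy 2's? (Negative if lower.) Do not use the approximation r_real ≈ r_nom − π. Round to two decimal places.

Strategy 1 real return: 1.083/1.0060 − 1 = 7.654%.
Strategy 2 real return: 1.1476/1.013 − 1 = 13.287%.
Difference: 7.654 − 13.287 = -5.633 pp.

-5.63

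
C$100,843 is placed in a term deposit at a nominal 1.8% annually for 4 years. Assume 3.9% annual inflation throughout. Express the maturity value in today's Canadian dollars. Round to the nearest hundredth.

C$92,934.01

Nominal value at maturity: C$100,843 × (1 + 1.8%)^4 ≈ C$108,302.10.
Price-level factor over 4 years: (1 + 3.9%)^4 ≈ 1.1653655894.
Dividing the nominal maturity value by the price-level factor gives the value in today's money.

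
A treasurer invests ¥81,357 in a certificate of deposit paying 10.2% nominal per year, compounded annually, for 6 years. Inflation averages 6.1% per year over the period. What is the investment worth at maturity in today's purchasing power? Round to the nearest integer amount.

¥102,139

Nominal value at maturity: ¥81,357 × (1 + 10.2%)^6 ≈ ¥145,708.
Price-level factor over 6 years: (1 + 6.1%)^6 ≈ 1.4265674267.
Dividing the nominal maturity value by the price-level factor gives the value in today's money.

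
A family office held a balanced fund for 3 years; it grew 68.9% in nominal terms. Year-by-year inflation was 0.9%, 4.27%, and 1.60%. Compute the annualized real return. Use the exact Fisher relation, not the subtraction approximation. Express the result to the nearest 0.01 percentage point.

16.47%

Cumulative inflation factor: 1.009 × 1.0427 × 1.0160 ≈ 1.06892.
Nominal growth factor: 1.68900. Real growth factor = 1.68900 / 1.06892 ≈ 1.58010.
Annualized: 1.58010^(1/3) − 1 ≈ 0.16474.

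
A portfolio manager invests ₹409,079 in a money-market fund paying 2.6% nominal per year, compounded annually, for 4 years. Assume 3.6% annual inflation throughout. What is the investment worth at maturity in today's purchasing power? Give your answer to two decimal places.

₹393,511.66

Nominal value at maturity: ₹409,079 × (1 + 2.6%)^4 ≈ ₹453,311.39.
Price-level factor over 4 years: (1 + 3.6%)^4 ≈ 1.1519643036.
The maturity value deflated by that factor is the answer in today's purchasing power.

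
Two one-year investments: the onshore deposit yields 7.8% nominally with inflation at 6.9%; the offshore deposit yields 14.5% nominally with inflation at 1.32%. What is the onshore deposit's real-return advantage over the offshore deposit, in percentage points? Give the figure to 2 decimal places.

-12.17

The onshore deposit real return: 1.078/1.069 − 1 = 0.842%.
The offshore deposit real return: 1.145/1.0132 − 1 = 13.008%.
Difference: 0.842 − 13.008 = -12.166 pp.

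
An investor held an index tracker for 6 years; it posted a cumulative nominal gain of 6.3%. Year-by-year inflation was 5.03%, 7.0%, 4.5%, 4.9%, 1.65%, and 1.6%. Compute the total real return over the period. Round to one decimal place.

Cumulative inflation factor: 1.0503 × 1.070 × 1.045 × 1.049 × 1.0165 × 1.016 ≈ 1.27230.
Nominal growth factor: 1.06300. Real growth factor = 1.06300 / 1.27230 ≈ 0.83549.
Total real return ≈ -16.4506%.

-16.5%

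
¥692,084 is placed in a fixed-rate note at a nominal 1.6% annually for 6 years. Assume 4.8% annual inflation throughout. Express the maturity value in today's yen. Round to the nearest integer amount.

¥574,584

Nominal value at maturity: ¥692,084 × (1 + 1.6%)^6 ≈ ¥761,239.
Price-level factor over 6 years: (1 + 4.8%)^6 ≈ 1.3248530073.
Dividing the nominal maturity value by the price-level factor gives the value in today's money.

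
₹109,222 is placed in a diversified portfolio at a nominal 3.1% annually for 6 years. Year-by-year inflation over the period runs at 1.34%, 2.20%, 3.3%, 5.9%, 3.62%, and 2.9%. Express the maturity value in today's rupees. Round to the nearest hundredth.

Nominal value at maturity: ₹109,222 × (1 + 3.1%)^6 ≈ ₹131,178.34.
Price-level factor over 6 years: 1.0134 × 1.0220 × 1.033 × 1.059 × 1.0362 × 1.029 ≈ 1.2080559261.
Dividing the nominal maturity value by the price-level factor gives the value in today's money.

₹108,586.31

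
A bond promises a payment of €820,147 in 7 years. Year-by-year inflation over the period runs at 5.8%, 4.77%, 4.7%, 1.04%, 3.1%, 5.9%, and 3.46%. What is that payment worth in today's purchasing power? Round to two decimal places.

Price-level factor over 7 years: 1.058 × 1.0477 × 1.047 × 1.0104 × 1.031 × 1.059 × 1.0346 ≈ 1.3246151879.
Purchasing power today: €820,147 divided by that factor.

€619,158.69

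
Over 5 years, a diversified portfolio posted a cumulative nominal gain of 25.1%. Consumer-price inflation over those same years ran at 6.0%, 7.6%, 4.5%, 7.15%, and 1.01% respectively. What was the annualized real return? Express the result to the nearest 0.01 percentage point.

-0.61%

Cumulative inflation factor: 1.060 × 1.076 × 1.045 × 1.0715 × 1.0101 ≈ 1.29000.
Nominal growth factor: 1.25100. Real growth factor = 1.25100 / 1.29000 ≈ 0.96976.
Annualized: 0.96976^(1/5) − 1 ≈ -0.00612.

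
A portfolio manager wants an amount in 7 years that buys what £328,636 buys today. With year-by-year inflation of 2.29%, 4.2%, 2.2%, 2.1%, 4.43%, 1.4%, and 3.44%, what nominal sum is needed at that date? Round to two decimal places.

Cumulative price-level factor: 1.0229 × 1.042 × 1.022 × 1.021 × 1.0443 × 1.014 × 1.0344 ≈ 1.2182299724.
The nominal amount required is £328,636 scaled up by that factor.

£400,354.23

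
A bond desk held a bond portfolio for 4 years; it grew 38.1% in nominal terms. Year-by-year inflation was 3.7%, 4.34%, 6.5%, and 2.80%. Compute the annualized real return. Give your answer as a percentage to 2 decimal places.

Cumulative inflation factor: 1.037 × 1.0434 × 1.065 × 1.0280 ≈ 1.18460.
Nominal growth factor: 1.38100. Real growth factor = 1.38100 / 1.18460 ≈ 1.16579.
Annualized: 1.16579^(1/4) − 1 ≈ 0.03910.

3.91%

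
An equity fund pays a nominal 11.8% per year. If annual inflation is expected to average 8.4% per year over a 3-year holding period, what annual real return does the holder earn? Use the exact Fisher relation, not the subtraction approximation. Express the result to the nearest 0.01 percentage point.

3.14%

With constant rates the annual real return is the same each year: (1+11.8%)/(1+8.4%) − 1 = 0.03137.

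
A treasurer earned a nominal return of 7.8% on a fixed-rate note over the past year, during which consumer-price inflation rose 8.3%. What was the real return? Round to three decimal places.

Real return via the Fisher equation: (1 + 7.8%)/(1 + 8.3%) − 1 = 1.078/1.083 − 1 ≈ -0.00462.

-0.462%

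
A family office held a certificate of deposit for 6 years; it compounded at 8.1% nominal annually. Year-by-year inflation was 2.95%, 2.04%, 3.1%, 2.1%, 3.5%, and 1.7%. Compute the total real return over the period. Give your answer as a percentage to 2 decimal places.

Cumulative inflation factor: 1.0295 × 1.0204 × 1.031 × 1.021 × 1.035 × 1.017 ≈ 1.16397.
Nominal growth factor: 1.59571. Real growth factor = 1.59571 / 1.16397 ≈ 1.37092.
Total real return ≈ 37.0919%.

37.09%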